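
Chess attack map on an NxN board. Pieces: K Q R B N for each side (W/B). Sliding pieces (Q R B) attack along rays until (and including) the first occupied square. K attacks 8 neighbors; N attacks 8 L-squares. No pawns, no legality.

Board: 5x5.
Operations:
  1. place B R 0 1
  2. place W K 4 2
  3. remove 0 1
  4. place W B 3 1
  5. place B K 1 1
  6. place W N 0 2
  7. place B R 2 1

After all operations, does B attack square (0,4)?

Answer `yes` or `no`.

Op 1: place BR@(0,1)
Op 2: place WK@(4,2)
Op 3: remove (0,1)
Op 4: place WB@(3,1)
Op 5: place BK@(1,1)
Op 6: place WN@(0,2)
Op 7: place BR@(2,1)
Per-piece attacks for B:
  BK@(1,1): attacks (1,2) (1,0) (2,1) (0,1) (2,2) (2,0) (0,2) (0,0)
  BR@(2,1): attacks (2,2) (2,3) (2,4) (2,0) (3,1) (1,1) [ray(1,0) blocked at (3,1); ray(-1,0) blocked at (1,1)]
B attacks (0,4): no

Answer: no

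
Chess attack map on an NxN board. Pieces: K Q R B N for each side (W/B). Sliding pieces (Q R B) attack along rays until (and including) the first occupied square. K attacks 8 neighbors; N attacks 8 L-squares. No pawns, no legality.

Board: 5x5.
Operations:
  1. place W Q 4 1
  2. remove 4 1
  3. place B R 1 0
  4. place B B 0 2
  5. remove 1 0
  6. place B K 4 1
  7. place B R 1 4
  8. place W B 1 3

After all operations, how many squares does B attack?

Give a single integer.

Op 1: place WQ@(4,1)
Op 2: remove (4,1)
Op 3: place BR@(1,0)
Op 4: place BB@(0,2)
Op 5: remove (1,0)
Op 6: place BK@(4,1)
Op 7: place BR@(1,4)
Op 8: place WB@(1,3)
Per-piece attacks for B:
  BB@(0,2): attacks (1,3) (1,1) (2,0) [ray(1,1) blocked at (1,3)]
  BR@(1,4): attacks (1,3) (2,4) (3,4) (4,4) (0,4) [ray(0,-1) blocked at (1,3)]
  BK@(4,1): attacks (4,2) (4,0) (3,1) (3,2) (3,0)
Union (12 distinct): (0,4) (1,1) (1,3) (2,0) (2,4) (3,0) (3,1) (3,2) (3,4) (4,0) (4,2) (4,4)

Answer: 12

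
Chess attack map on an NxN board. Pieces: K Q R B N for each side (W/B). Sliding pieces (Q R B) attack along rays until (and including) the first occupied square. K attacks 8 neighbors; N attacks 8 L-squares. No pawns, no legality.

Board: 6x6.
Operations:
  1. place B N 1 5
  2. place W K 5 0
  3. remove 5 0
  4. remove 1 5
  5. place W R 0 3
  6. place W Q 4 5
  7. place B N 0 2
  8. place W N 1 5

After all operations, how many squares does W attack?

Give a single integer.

Op 1: place BN@(1,5)
Op 2: place WK@(5,0)
Op 3: remove (5,0)
Op 4: remove (1,5)
Op 5: place WR@(0,3)
Op 6: place WQ@(4,5)
Op 7: place BN@(0,2)
Op 8: place WN@(1,5)
Per-piece attacks for W:
  WR@(0,3): attacks (0,4) (0,5) (0,2) (1,3) (2,3) (3,3) (4,3) (5,3) [ray(0,-1) blocked at (0,2)]
  WN@(1,5): attacks (2,3) (3,4) (0,3)
  WQ@(4,5): attacks (4,4) (4,3) (4,2) (4,1) (4,0) (5,5) (3,5) (2,5) (1,5) (5,4) (3,4) (2,3) (1,2) (0,1) [ray(-1,0) blocked at (1,5)]
Union (21 distinct): (0,1) (0,2) (0,3) (0,4) (0,5) (1,2) (1,3) (1,5) (2,3) (2,5) (3,3) (3,4) (3,5) (4,0) (4,1) (4,2) (4,3) (4,4) (5,3) (5,4) (5,5)

Answer: 21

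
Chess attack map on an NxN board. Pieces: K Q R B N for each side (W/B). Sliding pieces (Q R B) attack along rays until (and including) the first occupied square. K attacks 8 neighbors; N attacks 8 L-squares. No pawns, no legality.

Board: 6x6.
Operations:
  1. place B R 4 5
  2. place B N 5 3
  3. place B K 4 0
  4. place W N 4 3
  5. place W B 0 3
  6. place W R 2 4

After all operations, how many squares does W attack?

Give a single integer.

Answer: 17

Derivation:
Op 1: place BR@(4,5)
Op 2: place BN@(5,3)
Op 3: place BK@(4,0)
Op 4: place WN@(4,3)
Op 5: place WB@(0,3)
Op 6: place WR@(2,4)
Per-piece attacks for W:
  WB@(0,3): attacks (1,4) (2,5) (1,2) (2,1) (3,0)
  WR@(2,4): attacks (2,5) (2,3) (2,2) (2,1) (2,0) (3,4) (4,4) (5,4) (1,4) (0,4)
  WN@(4,3): attacks (5,5) (3,5) (2,4) (5,1) (3,1) (2,2)
Union (17 distinct): (0,4) (1,2) (1,4) (2,0) (2,1) (2,2) (2,3) (2,4) (2,5) (3,0) (3,1) (3,4) (3,5) (4,4) (5,1) (5,4) (5,5)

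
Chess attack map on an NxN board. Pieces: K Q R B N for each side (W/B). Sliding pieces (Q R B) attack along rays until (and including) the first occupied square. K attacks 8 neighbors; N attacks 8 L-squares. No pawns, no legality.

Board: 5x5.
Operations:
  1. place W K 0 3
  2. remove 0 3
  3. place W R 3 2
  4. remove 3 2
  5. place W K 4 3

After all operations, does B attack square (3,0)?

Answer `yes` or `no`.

Answer: no

Derivation:
Op 1: place WK@(0,3)
Op 2: remove (0,3)
Op 3: place WR@(3,2)
Op 4: remove (3,2)
Op 5: place WK@(4,3)
Per-piece attacks for B:
B attacks (3,0): no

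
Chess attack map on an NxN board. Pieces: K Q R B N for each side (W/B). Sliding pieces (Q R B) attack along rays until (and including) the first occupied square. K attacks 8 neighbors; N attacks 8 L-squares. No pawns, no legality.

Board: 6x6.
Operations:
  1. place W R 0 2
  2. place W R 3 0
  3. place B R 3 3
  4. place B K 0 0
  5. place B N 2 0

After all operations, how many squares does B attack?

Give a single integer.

Op 1: place WR@(0,2)
Op 2: place WR@(3,0)
Op 3: place BR@(3,3)
Op 4: place BK@(0,0)
Op 5: place BN@(2,0)
Per-piece attacks for B:
  BK@(0,0): attacks (0,1) (1,0) (1,1)
  BN@(2,0): attacks (3,2) (4,1) (1,2) (0,1)
  BR@(3,3): attacks (3,4) (3,5) (3,2) (3,1) (3,0) (4,3) (5,3) (2,3) (1,3) (0,3) [ray(0,-1) blocked at (3,0)]
Union (15 distinct): (0,1) (0,3) (1,0) (1,1) (1,2) (1,3) (2,3) (3,0) (3,1) (3,2) (3,4) (3,5) (4,1) (4,3) (5,3)

Answer: 15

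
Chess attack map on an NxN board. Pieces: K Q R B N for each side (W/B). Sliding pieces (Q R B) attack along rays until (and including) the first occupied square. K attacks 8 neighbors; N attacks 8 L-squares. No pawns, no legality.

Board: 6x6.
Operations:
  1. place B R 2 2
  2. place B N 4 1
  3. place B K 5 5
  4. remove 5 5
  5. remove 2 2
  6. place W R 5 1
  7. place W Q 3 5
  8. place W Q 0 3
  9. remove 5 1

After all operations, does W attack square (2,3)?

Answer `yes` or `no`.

Answer: yes

Derivation:
Op 1: place BR@(2,2)
Op 2: place BN@(4,1)
Op 3: place BK@(5,5)
Op 4: remove (5,5)
Op 5: remove (2,2)
Op 6: place WR@(5,1)
Op 7: place WQ@(3,5)
Op 8: place WQ@(0,3)
Op 9: remove (5,1)
Per-piece attacks for W:
  WQ@(0,3): attacks (0,4) (0,5) (0,2) (0,1) (0,0) (1,3) (2,3) (3,3) (4,3) (5,3) (1,4) (2,5) (1,2) (2,1) (3,0)
  WQ@(3,5): attacks (3,4) (3,3) (3,2) (3,1) (3,0) (4,5) (5,5) (2,5) (1,5) (0,5) (4,4) (5,3) (2,4) (1,3) (0,2)
W attacks (2,3): yes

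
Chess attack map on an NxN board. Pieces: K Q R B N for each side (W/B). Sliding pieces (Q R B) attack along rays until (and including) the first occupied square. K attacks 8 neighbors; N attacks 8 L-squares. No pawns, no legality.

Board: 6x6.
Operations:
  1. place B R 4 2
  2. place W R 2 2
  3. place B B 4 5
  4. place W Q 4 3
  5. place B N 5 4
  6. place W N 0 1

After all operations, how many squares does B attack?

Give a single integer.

Answer: 14

Derivation:
Op 1: place BR@(4,2)
Op 2: place WR@(2,2)
Op 3: place BB@(4,5)
Op 4: place WQ@(4,3)
Op 5: place BN@(5,4)
Op 6: place WN@(0,1)
Per-piece attacks for B:
  BR@(4,2): attacks (4,3) (4,1) (4,0) (5,2) (3,2) (2,2) [ray(0,1) blocked at (4,3); ray(-1,0) blocked at (2,2)]
  BB@(4,5): attacks (5,4) (3,4) (2,3) (1,2) (0,1) [ray(1,-1) blocked at (5,4); ray(-1,-1) blocked at (0,1)]
  BN@(5,4): attacks (3,5) (4,2) (3,3)
Union (14 distinct): (0,1) (1,2) (2,2) (2,3) (3,2) (3,3) (3,4) (3,5) (4,0) (4,1) (4,2) (4,3) (5,2) (5,4)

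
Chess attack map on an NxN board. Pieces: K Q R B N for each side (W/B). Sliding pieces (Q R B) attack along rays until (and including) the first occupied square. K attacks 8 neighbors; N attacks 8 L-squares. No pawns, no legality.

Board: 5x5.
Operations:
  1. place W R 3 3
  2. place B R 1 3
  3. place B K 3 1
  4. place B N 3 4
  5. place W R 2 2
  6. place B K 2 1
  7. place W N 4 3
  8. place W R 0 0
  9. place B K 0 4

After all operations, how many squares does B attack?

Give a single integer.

Answer: 17

Derivation:
Op 1: place WR@(3,3)
Op 2: place BR@(1,3)
Op 3: place BK@(3,1)
Op 4: place BN@(3,4)
Op 5: place WR@(2,2)
Op 6: place BK@(2,1)
Op 7: place WN@(4,3)
Op 8: place WR@(0,0)
Op 9: place BK@(0,4)
Per-piece attacks for B:
  BK@(0,4): attacks (0,3) (1,4) (1,3)
  BR@(1,3): attacks (1,4) (1,2) (1,1) (1,0) (2,3) (3,3) (0,3) [ray(1,0) blocked at (3,3)]
  BK@(2,1): attacks (2,2) (2,0) (3,1) (1,1) (3,2) (3,0) (1,2) (1,0)
  BK@(3,1): attacks (3,2) (3,0) (4,1) (2,1) (4,2) (4,0) (2,2) (2,0)
  BN@(3,4): attacks (4,2) (2,2) (1,3)
Union (17 distinct): (0,3) (1,0) (1,1) (1,2) (1,3) (1,4) (2,0) (2,1) (2,2) (2,3) (3,0) (3,1) (3,2) (3,3) (4,0) (4,1) (4,2)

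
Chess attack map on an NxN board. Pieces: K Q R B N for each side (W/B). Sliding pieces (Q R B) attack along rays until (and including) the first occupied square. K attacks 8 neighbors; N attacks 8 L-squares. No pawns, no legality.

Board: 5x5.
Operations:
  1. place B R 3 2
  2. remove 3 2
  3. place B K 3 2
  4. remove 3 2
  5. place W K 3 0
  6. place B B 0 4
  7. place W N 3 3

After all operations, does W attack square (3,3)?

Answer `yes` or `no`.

Answer: no

Derivation:
Op 1: place BR@(3,2)
Op 2: remove (3,2)
Op 3: place BK@(3,2)
Op 4: remove (3,2)
Op 5: place WK@(3,0)
Op 6: place BB@(0,4)
Op 7: place WN@(3,3)
Per-piece attacks for W:
  WK@(3,0): attacks (3,1) (4,0) (2,0) (4,1) (2,1)
  WN@(3,3): attacks (1,4) (4,1) (2,1) (1,2)
W attacks (3,3): no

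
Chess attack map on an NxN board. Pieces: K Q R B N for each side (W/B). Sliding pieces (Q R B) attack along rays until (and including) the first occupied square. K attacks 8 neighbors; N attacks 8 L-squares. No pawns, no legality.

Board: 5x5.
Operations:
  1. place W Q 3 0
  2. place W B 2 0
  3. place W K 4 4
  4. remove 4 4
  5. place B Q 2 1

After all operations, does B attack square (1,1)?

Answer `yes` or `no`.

Answer: yes

Derivation:
Op 1: place WQ@(3,0)
Op 2: place WB@(2,0)
Op 3: place WK@(4,4)
Op 4: remove (4,4)
Op 5: place BQ@(2,1)
Per-piece attacks for B:
  BQ@(2,1): attacks (2,2) (2,3) (2,4) (2,0) (3,1) (4,1) (1,1) (0,1) (3,2) (4,3) (3,0) (1,2) (0,3) (1,0) [ray(0,-1) blocked at (2,0); ray(1,-1) blocked at (3,0)]
B attacks (1,1): yes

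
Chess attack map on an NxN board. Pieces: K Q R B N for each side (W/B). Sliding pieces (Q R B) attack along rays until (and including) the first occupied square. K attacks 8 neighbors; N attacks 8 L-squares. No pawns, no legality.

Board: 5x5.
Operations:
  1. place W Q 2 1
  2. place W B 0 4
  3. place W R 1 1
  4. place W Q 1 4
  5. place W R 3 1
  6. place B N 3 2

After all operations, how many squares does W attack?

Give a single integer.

Op 1: place WQ@(2,1)
Op 2: place WB@(0,4)
Op 3: place WR@(1,1)
Op 4: place WQ@(1,4)
Op 5: place WR@(3,1)
Op 6: place BN@(3,2)
Per-piece attacks for W:
  WB@(0,4): attacks (1,3) (2,2) (3,1) [ray(1,-1) blocked at (3,1)]
  WR@(1,1): attacks (1,2) (1,3) (1,4) (1,0) (2,1) (0,1) [ray(0,1) blocked at (1,4); ray(1,0) blocked at (2,1)]
  WQ@(1,4): attacks (1,3) (1,2) (1,1) (2,4) (3,4) (4,4) (0,4) (2,3) (3,2) (0,3) [ray(0,-1) blocked at (1,1); ray(-1,0) blocked at (0,4); ray(1,-1) blocked at (3,2)]
  WQ@(2,1): attacks (2,2) (2,3) (2,4) (2,0) (3,1) (1,1) (3,2) (3,0) (1,2) (0,3) (1,0) [ray(1,0) blocked at (3,1); ray(-1,0) blocked at (1,1); ray(1,1) blocked at (3,2)]
  WR@(3,1): attacks (3,2) (3,0) (4,1) (2,1) [ray(0,1) blocked at (3,2); ray(-1,0) blocked at (2,1)]
Union (19 distinct): (0,1) (0,3) (0,4) (1,0) (1,1) (1,2) (1,3) (1,4) (2,0) (2,1) (2,2) (2,3) (2,4) (3,0) (3,1) (3,2) (3,4) (4,1) (4,4)

Answer: 19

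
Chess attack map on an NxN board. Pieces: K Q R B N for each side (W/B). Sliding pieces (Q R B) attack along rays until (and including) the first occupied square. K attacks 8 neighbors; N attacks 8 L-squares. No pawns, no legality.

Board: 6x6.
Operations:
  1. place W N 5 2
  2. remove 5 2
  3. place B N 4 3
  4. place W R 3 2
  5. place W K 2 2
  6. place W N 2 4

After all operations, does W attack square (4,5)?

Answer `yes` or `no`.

Op 1: place WN@(5,2)
Op 2: remove (5,2)
Op 3: place BN@(4,3)
Op 4: place WR@(3,2)
Op 5: place WK@(2,2)
Op 6: place WN@(2,4)
Per-piece attacks for W:
  WK@(2,2): attacks (2,3) (2,1) (3,2) (1,2) (3,3) (3,1) (1,3) (1,1)
  WN@(2,4): attacks (4,5) (0,5) (3,2) (4,3) (1,2) (0,3)
  WR@(3,2): attacks (3,3) (3,4) (3,5) (3,1) (3,0) (4,2) (5,2) (2,2) [ray(-1,0) blocked at (2,2)]
W attacks (4,5): yes

Answer: yes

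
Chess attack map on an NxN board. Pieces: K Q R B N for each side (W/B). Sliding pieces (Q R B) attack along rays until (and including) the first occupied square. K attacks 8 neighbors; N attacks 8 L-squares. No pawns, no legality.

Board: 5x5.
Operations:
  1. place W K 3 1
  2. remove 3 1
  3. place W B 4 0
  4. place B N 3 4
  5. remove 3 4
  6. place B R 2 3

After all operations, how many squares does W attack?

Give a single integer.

Answer: 4

Derivation:
Op 1: place WK@(3,1)
Op 2: remove (3,1)
Op 3: place WB@(4,0)
Op 4: place BN@(3,4)
Op 5: remove (3,4)
Op 6: place BR@(2,3)
Per-piece attacks for W:
  WB@(4,0): attacks (3,1) (2,2) (1,3) (0,4)
Union (4 distinct): (0,4) (1,3) (2,2) (3,1)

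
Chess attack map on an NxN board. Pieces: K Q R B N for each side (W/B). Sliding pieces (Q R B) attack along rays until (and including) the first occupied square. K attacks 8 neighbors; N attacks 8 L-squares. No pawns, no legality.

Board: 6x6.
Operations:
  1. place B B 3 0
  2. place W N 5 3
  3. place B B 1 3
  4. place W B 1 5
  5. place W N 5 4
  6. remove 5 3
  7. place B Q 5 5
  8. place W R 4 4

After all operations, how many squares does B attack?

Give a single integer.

Answer: 17

Derivation:
Op 1: place BB@(3,0)
Op 2: place WN@(5,3)
Op 3: place BB@(1,3)
Op 4: place WB@(1,5)
Op 5: place WN@(5,4)
Op 6: remove (5,3)
Op 7: place BQ@(5,5)
Op 8: place WR@(4,4)
Per-piece attacks for B:
  BB@(1,3): attacks (2,4) (3,5) (2,2) (3,1) (4,0) (0,4) (0,2)
  BB@(3,0): attacks (4,1) (5,2) (2,1) (1,2) (0,3)
  BQ@(5,5): attacks (5,4) (4,5) (3,5) (2,5) (1,5) (4,4) [ray(0,-1) blocked at (5,4); ray(-1,0) blocked at (1,5); ray(-1,-1) blocked at (4,4)]
Union (17 distinct): (0,2) (0,3) (0,4) (1,2) (1,5) (2,1) (2,2) (2,4) (2,5) (3,1) (3,5) (4,0) (4,1) (4,4) (4,5) (5,2) (5,4)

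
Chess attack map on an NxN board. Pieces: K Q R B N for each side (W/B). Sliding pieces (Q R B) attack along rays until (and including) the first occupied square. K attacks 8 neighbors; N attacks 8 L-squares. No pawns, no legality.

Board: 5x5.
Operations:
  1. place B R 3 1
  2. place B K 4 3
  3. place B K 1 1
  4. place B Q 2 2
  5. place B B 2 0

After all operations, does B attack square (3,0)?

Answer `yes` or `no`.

Op 1: place BR@(3,1)
Op 2: place BK@(4,3)
Op 3: place BK@(1,1)
Op 4: place BQ@(2,2)
Op 5: place BB@(2,0)
Per-piece attacks for B:
  BK@(1,1): attacks (1,2) (1,0) (2,1) (0,1) (2,2) (2,0) (0,2) (0,0)
  BB@(2,0): attacks (3,1) (1,1) [ray(1,1) blocked at (3,1); ray(-1,1) blocked at (1,1)]
  BQ@(2,2): attacks (2,3) (2,4) (2,1) (2,0) (3,2) (4,2) (1,2) (0,2) (3,3) (4,4) (3,1) (1,3) (0,4) (1,1) [ray(0,-1) blocked at (2,0); ray(1,-1) blocked at (3,1); ray(-1,-1) blocked at (1,1)]
  BR@(3,1): attacks (3,2) (3,3) (3,4) (3,0) (4,1) (2,1) (1,1) [ray(-1,0) blocked at (1,1)]
  BK@(4,3): attacks (4,4) (4,2) (3,3) (3,4) (3,2)
B attacks (3,0): yes

Answer: yes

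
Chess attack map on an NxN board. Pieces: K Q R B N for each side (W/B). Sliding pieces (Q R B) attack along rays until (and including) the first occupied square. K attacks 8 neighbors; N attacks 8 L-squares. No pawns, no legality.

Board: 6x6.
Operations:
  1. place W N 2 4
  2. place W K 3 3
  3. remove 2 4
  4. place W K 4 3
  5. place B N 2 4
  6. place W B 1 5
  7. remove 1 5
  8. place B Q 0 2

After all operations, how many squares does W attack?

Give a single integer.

Answer: 12

Derivation:
Op 1: place WN@(2,4)
Op 2: place WK@(3,3)
Op 3: remove (2,4)
Op 4: place WK@(4,3)
Op 5: place BN@(2,4)
Op 6: place WB@(1,5)
Op 7: remove (1,5)
Op 8: place BQ@(0,2)
Per-piece attacks for W:
  WK@(3,3): attacks (3,4) (3,2) (4,3) (2,3) (4,4) (4,2) (2,4) (2,2)
  WK@(4,3): attacks (4,4) (4,2) (5,3) (3,3) (5,4) (5,2) (3,4) (3,2)
Union (12 distinct): (2,2) (2,3) (2,4) (3,2) (3,3) (3,4) (4,2) (4,3) (4,4) (5,2) (5,3) (5,4)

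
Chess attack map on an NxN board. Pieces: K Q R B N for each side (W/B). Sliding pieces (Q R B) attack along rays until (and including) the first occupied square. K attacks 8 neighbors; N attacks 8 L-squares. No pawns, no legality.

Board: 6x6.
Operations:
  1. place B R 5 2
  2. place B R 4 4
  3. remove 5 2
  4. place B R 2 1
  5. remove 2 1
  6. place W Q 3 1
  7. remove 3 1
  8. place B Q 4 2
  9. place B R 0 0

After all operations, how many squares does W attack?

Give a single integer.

Op 1: place BR@(5,2)
Op 2: place BR@(4,4)
Op 3: remove (5,2)
Op 4: place BR@(2,1)
Op 5: remove (2,1)
Op 6: place WQ@(3,1)
Op 7: remove (3,1)
Op 8: place BQ@(4,2)
Op 9: place BR@(0,0)
Per-piece attacks for W:
Union (0 distinct): (none)

Answer: 0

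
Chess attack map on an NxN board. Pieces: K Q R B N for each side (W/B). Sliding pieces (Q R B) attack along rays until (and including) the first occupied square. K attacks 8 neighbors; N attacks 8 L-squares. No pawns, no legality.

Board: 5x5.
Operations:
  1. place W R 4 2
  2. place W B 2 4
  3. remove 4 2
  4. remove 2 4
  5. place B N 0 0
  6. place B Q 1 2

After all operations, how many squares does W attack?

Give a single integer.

Answer: 0

Derivation:
Op 1: place WR@(4,2)
Op 2: place WB@(2,4)
Op 3: remove (4,2)
Op 4: remove (2,4)
Op 5: place BN@(0,0)
Op 6: place BQ@(1,2)
Per-piece attacks for W:
Union (0 distinct): (none)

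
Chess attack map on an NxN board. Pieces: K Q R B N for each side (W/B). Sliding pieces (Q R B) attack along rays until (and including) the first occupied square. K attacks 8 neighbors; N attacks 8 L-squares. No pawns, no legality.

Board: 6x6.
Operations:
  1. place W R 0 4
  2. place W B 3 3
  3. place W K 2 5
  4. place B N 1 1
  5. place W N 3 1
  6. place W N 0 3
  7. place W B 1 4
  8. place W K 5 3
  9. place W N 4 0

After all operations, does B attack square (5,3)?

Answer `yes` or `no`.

Op 1: place WR@(0,4)
Op 2: place WB@(3,3)
Op 3: place WK@(2,5)
Op 4: place BN@(1,1)
Op 5: place WN@(3,1)
Op 6: place WN@(0,3)
Op 7: place WB@(1,4)
Op 8: place WK@(5,3)
Op 9: place WN@(4,0)
Per-piece attacks for B:
  BN@(1,1): attacks (2,3) (3,2) (0,3) (3,0)
B attacks (5,3): no

Answer: no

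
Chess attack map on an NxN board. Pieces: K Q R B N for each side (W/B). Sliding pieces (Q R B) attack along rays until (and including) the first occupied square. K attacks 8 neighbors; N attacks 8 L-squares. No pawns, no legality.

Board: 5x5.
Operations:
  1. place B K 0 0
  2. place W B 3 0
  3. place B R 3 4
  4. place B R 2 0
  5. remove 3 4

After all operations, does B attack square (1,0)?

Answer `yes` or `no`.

Answer: yes

Derivation:
Op 1: place BK@(0,0)
Op 2: place WB@(3,0)
Op 3: place BR@(3,4)
Op 4: place BR@(2,0)
Op 5: remove (3,4)
Per-piece attacks for B:
  BK@(0,0): attacks (0,1) (1,0) (1,1)
  BR@(2,0): attacks (2,1) (2,2) (2,3) (2,4) (3,0) (1,0) (0,0) [ray(1,0) blocked at (3,0); ray(-1,0) blocked at (0,0)]
B attacks (1,0): yes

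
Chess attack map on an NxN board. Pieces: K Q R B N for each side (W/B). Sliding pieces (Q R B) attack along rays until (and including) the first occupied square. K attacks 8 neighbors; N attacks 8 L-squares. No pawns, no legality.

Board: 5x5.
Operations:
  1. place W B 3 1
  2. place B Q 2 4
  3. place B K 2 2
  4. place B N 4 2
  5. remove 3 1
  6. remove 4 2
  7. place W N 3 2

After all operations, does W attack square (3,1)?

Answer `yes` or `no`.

Answer: no

Derivation:
Op 1: place WB@(3,1)
Op 2: place BQ@(2,4)
Op 3: place BK@(2,2)
Op 4: place BN@(4,2)
Op 5: remove (3,1)
Op 6: remove (4,2)
Op 7: place WN@(3,2)
Per-piece attacks for W:
  WN@(3,2): attacks (4,4) (2,4) (1,3) (4,0) (2,0) (1,1)
W attacks (3,1): no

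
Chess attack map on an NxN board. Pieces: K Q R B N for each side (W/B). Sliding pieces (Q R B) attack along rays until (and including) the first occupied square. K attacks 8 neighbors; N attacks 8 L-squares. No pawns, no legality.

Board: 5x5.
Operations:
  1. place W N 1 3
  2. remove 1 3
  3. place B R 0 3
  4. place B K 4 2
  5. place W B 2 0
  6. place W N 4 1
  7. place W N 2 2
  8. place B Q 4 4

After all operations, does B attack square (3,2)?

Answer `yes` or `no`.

Op 1: place WN@(1,3)
Op 2: remove (1,3)
Op 3: place BR@(0,3)
Op 4: place BK@(4,2)
Op 5: place WB@(2,0)
Op 6: place WN@(4,1)
Op 7: place WN@(2,2)
Op 8: place BQ@(4,4)
Per-piece attacks for B:
  BR@(0,3): attacks (0,4) (0,2) (0,1) (0,0) (1,3) (2,3) (3,3) (4,3)
  BK@(4,2): attacks (4,3) (4,1) (3,2) (3,3) (3,1)
  BQ@(4,4): attacks (4,3) (4,2) (3,4) (2,4) (1,4) (0,4) (3,3) (2,2) [ray(0,-1) blocked at (4,2); ray(-1,-1) blocked at (2,2)]
B attacks (3,2): yes

Answer: yes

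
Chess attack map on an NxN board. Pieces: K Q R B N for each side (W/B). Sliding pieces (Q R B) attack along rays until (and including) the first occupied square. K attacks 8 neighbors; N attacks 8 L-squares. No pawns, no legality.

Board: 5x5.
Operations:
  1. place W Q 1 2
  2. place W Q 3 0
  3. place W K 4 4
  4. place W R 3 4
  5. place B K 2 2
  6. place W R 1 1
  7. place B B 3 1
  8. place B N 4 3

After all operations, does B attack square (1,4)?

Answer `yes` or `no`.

Answer: no

Derivation:
Op 1: place WQ@(1,2)
Op 2: place WQ@(3,0)
Op 3: place WK@(4,4)
Op 4: place WR@(3,4)
Op 5: place BK@(2,2)
Op 6: place WR@(1,1)
Op 7: place BB@(3,1)
Op 8: place BN@(4,3)
Per-piece attacks for B:
  BK@(2,2): attacks (2,3) (2,1) (3,2) (1,2) (3,3) (3,1) (1,3) (1,1)
  BB@(3,1): attacks (4,2) (4,0) (2,2) (2,0) [ray(-1,1) blocked at (2,2)]
  BN@(4,3): attacks (2,4) (3,1) (2,2)
B attacks (1,4): no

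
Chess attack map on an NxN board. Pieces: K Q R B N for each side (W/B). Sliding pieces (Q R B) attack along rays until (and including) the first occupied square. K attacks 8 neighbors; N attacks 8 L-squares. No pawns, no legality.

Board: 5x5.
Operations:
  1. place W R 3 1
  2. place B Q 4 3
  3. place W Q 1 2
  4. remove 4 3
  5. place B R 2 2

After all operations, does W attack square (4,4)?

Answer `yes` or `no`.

Answer: no

Derivation:
Op 1: place WR@(3,1)
Op 2: place BQ@(4,3)
Op 3: place WQ@(1,2)
Op 4: remove (4,3)
Op 5: place BR@(2,2)
Per-piece attacks for W:
  WQ@(1,2): attacks (1,3) (1,4) (1,1) (1,0) (2,2) (0,2) (2,3) (3,4) (2,1) (3,0) (0,3) (0,1) [ray(1,0) blocked at (2,2)]
  WR@(3,1): attacks (3,2) (3,3) (3,4) (3,0) (4,1) (2,1) (1,1) (0,1)
W attacks (4,4): no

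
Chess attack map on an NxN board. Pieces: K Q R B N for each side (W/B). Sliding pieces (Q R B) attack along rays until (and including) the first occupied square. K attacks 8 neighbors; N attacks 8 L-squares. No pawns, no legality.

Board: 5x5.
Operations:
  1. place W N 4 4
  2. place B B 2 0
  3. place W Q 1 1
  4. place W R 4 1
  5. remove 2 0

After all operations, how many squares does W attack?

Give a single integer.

Answer: 20

Derivation:
Op 1: place WN@(4,4)
Op 2: place BB@(2,0)
Op 3: place WQ@(1,1)
Op 4: place WR@(4,1)
Op 5: remove (2,0)
Per-piece attacks for W:
  WQ@(1,1): attacks (1,2) (1,3) (1,4) (1,0) (2,1) (3,1) (4,1) (0,1) (2,2) (3,3) (4,4) (2,0) (0,2) (0,0) [ray(1,0) blocked at (4,1); ray(1,1) blocked at (4,4)]
  WR@(4,1): attacks (4,2) (4,3) (4,4) (4,0) (3,1) (2,1) (1,1) [ray(0,1) blocked at (4,4); ray(-1,0) blocked at (1,1)]
  WN@(4,4): attacks (3,2) (2,3)
Union (20 distinct): (0,0) (0,1) (0,2) (1,0) (1,1) (1,2) (1,3) (1,4) (2,0) (2,1) (2,2) (2,3) (3,1) (3,2) (3,3) (4,0) (4,1) (4,2) (4,3) (4,4)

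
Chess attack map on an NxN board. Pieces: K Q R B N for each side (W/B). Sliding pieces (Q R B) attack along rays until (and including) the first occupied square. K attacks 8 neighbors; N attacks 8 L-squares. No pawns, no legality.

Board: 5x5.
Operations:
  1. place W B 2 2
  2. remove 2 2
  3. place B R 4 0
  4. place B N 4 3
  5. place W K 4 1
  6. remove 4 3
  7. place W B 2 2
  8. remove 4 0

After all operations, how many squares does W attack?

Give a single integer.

Op 1: place WB@(2,2)
Op 2: remove (2,2)
Op 3: place BR@(4,0)
Op 4: place BN@(4,3)
Op 5: place WK@(4,1)
Op 6: remove (4,3)
Op 7: place WB@(2,2)
Op 8: remove (4,0)
Per-piece attacks for W:
  WB@(2,2): attacks (3,3) (4,4) (3,1) (4,0) (1,3) (0,4) (1,1) (0,0)
  WK@(4,1): attacks (4,2) (4,0) (3,1) (3,2) (3,0)
Union (11 distinct): (0,0) (0,4) (1,1) (1,3) (3,0) (3,1) (3,2) (3,3) (4,0) (4,2) (4,4)

Answer: 11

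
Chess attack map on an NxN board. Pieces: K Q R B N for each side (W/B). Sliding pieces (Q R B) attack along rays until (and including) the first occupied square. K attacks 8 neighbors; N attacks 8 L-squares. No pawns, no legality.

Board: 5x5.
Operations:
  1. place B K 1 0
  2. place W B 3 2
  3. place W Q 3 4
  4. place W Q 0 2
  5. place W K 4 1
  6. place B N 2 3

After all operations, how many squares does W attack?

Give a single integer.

Op 1: place BK@(1,0)
Op 2: place WB@(3,2)
Op 3: place WQ@(3,4)
Op 4: place WQ@(0,2)
Op 5: place WK@(4,1)
Op 6: place BN@(2,3)
Per-piece attacks for W:
  WQ@(0,2): attacks (0,3) (0,4) (0,1) (0,0) (1,2) (2,2) (3,2) (1,3) (2,4) (1,1) (2,0) [ray(1,0) blocked at (3,2)]
  WB@(3,2): attacks (4,3) (4,1) (2,3) (2,1) (1,0) [ray(1,-1) blocked at (4,1); ray(-1,1) blocked at (2,3); ray(-1,-1) blocked at (1,0)]
  WQ@(3,4): attacks (3,3) (3,2) (4,4) (2,4) (1,4) (0,4) (4,3) (2,3) [ray(0,-1) blocked at (3,2); ray(-1,-1) blocked at (2,3)]
  WK@(4,1): attacks (4,2) (4,0) (3,1) (3,2) (3,0)
Union (23 distinct): (0,0) (0,1) (0,3) (0,4) (1,0) (1,1) (1,2) (1,3) (1,4) (2,0) (2,1) (2,2) (2,3) (2,4) (3,0) (3,1) (3,2) (3,3) (4,0) (4,1) (4,2) (4,3) (4,4)

Answer: 23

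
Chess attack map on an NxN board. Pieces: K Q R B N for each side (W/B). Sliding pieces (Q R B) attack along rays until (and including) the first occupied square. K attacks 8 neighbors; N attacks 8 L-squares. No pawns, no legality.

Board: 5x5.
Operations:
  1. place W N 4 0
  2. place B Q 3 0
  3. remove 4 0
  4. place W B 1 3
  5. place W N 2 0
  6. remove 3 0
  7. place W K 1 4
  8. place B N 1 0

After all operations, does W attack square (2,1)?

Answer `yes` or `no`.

Answer: no

Derivation:
Op 1: place WN@(4,0)
Op 2: place BQ@(3,0)
Op 3: remove (4,0)
Op 4: place WB@(1,3)
Op 5: place WN@(2,0)
Op 6: remove (3,0)
Op 7: place WK@(1,4)
Op 8: place BN@(1,0)
Per-piece attacks for W:
  WB@(1,3): attacks (2,4) (2,2) (3,1) (4,0) (0,4) (0,2)
  WK@(1,4): attacks (1,3) (2,4) (0,4) (2,3) (0,3)
  WN@(2,0): attacks (3,2) (4,1) (1,2) (0,1)
W attacks (2,1): no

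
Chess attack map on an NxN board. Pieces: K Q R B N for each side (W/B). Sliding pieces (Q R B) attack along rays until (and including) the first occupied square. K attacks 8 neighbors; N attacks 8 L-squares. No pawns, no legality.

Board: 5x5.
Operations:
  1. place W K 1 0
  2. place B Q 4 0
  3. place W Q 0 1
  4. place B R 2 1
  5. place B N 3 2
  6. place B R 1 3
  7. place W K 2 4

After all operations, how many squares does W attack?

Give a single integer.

Answer: 15

Derivation:
Op 1: place WK@(1,0)
Op 2: place BQ@(4,0)
Op 3: place WQ@(0,1)
Op 4: place BR@(2,1)
Op 5: place BN@(3,2)
Op 6: place BR@(1,3)
Op 7: place WK@(2,4)
Per-piece attacks for W:
  WQ@(0,1): attacks (0,2) (0,3) (0,4) (0,0) (1,1) (2,1) (1,2) (2,3) (3,4) (1,0) [ray(1,0) blocked at (2,1); ray(1,-1) blocked at (1,0)]
  WK@(1,0): attacks (1,1) (2,0) (0,0) (2,1) (0,1)
  WK@(2,4): attacks (2,3) (3,4) (1,4) (3,3) (1,3)
Union (15 distinct): (0,0) (0,1) (0,2) (0,3) (0,4) (1,0) (1,1) (1,2) (1,3) (1,4) (2,0) (2,1) (2,3) (3,3) (3,4)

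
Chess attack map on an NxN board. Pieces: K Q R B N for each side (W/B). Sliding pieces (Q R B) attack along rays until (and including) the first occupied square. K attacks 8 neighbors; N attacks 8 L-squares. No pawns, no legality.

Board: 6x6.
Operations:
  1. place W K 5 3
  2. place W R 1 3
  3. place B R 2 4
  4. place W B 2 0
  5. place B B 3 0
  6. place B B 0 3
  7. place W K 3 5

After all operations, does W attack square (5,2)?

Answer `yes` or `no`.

Op 1: place WK@(5,3)
Op 2: place WR@(1,3)
Op 3: place BR@(2,4)
Op 4: place WB@(2,0)
Op 5: place BB@(3,0)
Op 6: place BB@(0,3)
Op 7: place WK@(3,5)
Per-piece attacks for W:
  WR@(1,3): attacks (1,4) (1,5) (1,2) (1,1) (1,0) (2,3) (3,3) (4,3) (5,3) (0,3) [ray(1,0) blocked at (5,3); ray(-1,0) blocked at (0,3)]
  WB@(2,0): attacks (3,1) (4,2) (5,3) (1,1) (0,2) [ray(1,1) blocked at (5,3)]
  WK@(3,5): attacks (3,4) (4,5) (2,5) (4,4) (2,4)
  WK@(5,3): attacks (5,4) (5,2) (4,3) (4,4) (4,2)
W attacks (5,2): yes

Answer: yes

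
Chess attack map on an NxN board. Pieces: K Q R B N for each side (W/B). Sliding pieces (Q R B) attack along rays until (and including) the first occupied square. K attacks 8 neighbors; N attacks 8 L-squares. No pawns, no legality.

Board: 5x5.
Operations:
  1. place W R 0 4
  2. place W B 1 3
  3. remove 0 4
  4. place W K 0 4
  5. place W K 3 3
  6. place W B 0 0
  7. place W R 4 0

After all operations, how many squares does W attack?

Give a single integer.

Answer: 22

Derivation:
Op 1: place WR@(0,4)
Op 2: place WB@(1,3)
Op 3: remove (0,4)
Op 4: place WK@(0,4)
Op 5: place WK@(3,3)
Op 6: place WB@(0,0)
Op 7: place WR@(4,0)
Per-piece attacks for W:
  WB@(0,0): attacks (1,1) (2,2) (3,3) [ray(1,1) blocked at (3,3)]
  WK@(0,4): attacks (0,3) (1,4) (1,3)
  WB@(1,3): attacks (2,4) (2,2) (3,1) (4,0) (0,4) (0,2) [ray(1,-1) blocked at (4,0); ray(-1,1) blocked at (0,4)]
  WK@(3,3): attacks (3,4) (3,2) (4,3) (2,3) (4,4) (4,2) (2,4) (2,2)
  WR@(4,0): attacks (4,1) (4,2) (4,3) (4,4) (3,0) (2,0) (1,0) (0,0) [ray(-1,0) blocked at (0,0)]
Union (22 distinct): (0,0) (0,2) (0,3) (0,4) (1,0) (1,1) (1,3) (1,4) (2,0) (2,2) (2,3) (2,4) (3,0) (3,1) (3,2) (3,3) (3,4) (4,0) (4,1) (4,2) (4,3) (4,4)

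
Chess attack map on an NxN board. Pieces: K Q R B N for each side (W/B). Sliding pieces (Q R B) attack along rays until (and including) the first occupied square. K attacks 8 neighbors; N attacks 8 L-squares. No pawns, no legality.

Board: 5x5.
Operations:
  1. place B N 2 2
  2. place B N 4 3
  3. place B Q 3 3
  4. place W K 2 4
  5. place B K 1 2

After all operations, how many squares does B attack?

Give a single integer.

Op 1: place BN@(2,2)
Op 2: place BN@(4,3)
Op 3: place BQ@(3,3)
Op 4: place WK@(2,4)
Op 5: place BK@(1,2)
Per-piece attacks for B:
  BK@(1,2): attacks (1,3) (1,1) (2,2) (0,2) (2,3) (2,1) (0,3) (0,1)
  BN@(2,2): attacks (3,4) (4,3) (1,4) (0,3) (3,0) (4,1) (1,0) (0,1)
  BQ@(3,3): attacks (3,4) (3,2) (3,1) (3,0) (4,3) (2,3) (1,3) (0,3) (4,4) (4,2) (2,4) (2,2) [ray(1,0) blocked at (4,3); ray(-1,1) blocked at (2,4); ray(-1,-1) blocked at (2,2)]
  BN@(4,3): attacks (2,4) (3,1) (2,2)
Union (19 distinct): (0,1) (0,2) (0,3) (1,0) (1,1) (1,3) (1,4) (2,1) (2,2) (2,3) (2,4) (3,0) (3,1) (3,2) (3,4) (4,1) (4,2) (4,3) (4,4)

Answer: 19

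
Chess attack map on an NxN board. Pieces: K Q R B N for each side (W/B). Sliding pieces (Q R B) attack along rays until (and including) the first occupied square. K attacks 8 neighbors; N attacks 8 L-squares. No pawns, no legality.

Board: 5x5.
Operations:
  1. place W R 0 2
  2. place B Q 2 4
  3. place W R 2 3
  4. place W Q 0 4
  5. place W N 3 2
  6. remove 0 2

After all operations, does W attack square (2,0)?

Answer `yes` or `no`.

Answer: yes

Derivation:
Op 1: place WR@(0,2)
Op 2: place BQ@(2,4)
Op 3: place WR@(2,3)
Op 4: place WQ@(0,4)
Op 5: place WN@(3,2)
Op 6: remove (0,2)
Per-piece attacks for W:
  WQ@(0,4): attacks (0,3) (0,2) (0,1) (0,0) (1,4) (2,4) (1,3) (2,2) (3,1) (4,0) [ray(1,0) blocked at (2,4)]
  WR@(2,3): attacks (2,4) (2,2) (2,1) (2,0) (3,3) (4,3) (1,3) (0,3) [ray(0,1) blocked at (2,4)]
  WN@(3,2): attacks (4,4) (2,4) (1,3) (4,0) (2,0) (1,1)
W attacks (2,0): yes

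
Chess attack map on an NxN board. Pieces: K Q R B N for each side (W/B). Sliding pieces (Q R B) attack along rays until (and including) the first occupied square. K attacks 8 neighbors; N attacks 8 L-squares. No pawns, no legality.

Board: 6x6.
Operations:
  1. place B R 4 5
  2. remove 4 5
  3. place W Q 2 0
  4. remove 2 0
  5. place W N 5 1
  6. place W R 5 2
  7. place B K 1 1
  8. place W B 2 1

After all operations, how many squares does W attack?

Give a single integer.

Answer: 13

Derivation:
Op 1: place BR@(4,5)
Op 2: remove (4,5)
Op 3: place WQ@(2,0)
Op 4: remove (2,0)
Op 5: place WN@(5,1)
Op 6: place WR@(5,2)
Op 7: place BK@(1,1)
Op 8: place WB@(2,1)
Per-piece attacks for W:
  WB@(2,1): attacks (3,2) (4,3) (5,4) (3,0) (1,2) (0,3) (1,0)
  WN@(5,1): attacks (4,3) (3,2) (3,0)
  WR@(5,2): attacks (5,3) (5,4) (5,5) (5,1) (4,2) (3,2) (2,2) (1,2) (0,2) [ray(0,-1) blocked at (5,1)]
Union (13 distinct): (0,2) (0,3) (1,0) (1,2) (2,2) (3,0) (3,2) (4,2) (4,3) (5,1) (5,3) (5,4) (5,5)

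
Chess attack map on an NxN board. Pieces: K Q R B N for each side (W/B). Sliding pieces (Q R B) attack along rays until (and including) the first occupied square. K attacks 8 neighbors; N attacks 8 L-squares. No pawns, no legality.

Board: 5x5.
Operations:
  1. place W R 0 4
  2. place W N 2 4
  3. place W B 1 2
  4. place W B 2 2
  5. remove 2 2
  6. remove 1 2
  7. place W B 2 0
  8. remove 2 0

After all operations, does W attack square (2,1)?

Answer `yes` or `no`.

Op 1: place WR@(0,4)
Op 2: place WN@(2,4)
Op 3: place WB@(1,2)
Op 4: place WB@(2,2)
Op 5: remove (2,2)
Op 6: remove (1,2)
Op 7: place WB@(2,0)
Op 8: remove (2,0)
Per-piece attacks for W:
  WR@(0,4): attacks (0,3) (0,2) (0,1) (0,0) (1,4) (2,4) [ray(1,0) blocked at (2,4)]
  WN@(2,4): attacks (3,2) (4,3) (1,2) (0,3)
W attacks (2,1): no

Answer: no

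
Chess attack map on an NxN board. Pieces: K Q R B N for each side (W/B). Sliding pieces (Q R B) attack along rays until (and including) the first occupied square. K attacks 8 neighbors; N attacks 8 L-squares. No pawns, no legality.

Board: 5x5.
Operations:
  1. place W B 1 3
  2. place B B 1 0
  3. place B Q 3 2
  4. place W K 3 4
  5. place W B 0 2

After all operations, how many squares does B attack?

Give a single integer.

Op 1: place WB@(1,3)
Op 2: place BB@(1,0)
Op 3: place BQ@(3,2)
Op 4: place WK@(3,4)
Op 5: place WB@(0,2)
Per-piece attacks for B:
  BB@(1,0): attacks (2,1) (3,2) (0,1) [ray(1,1) blocked at (3,2)]
  BQ@(3,2): attacks (3,3) (3,4) (3,1) (3,0) (4,2) (2,2) (1,2) (0,2) (4,3) (4,1) (2,3) (1,4) (2,1) (1,0) [ray(0,1) blocked at (3,4); ray(-1,0) blocked at (0,2); ray(-1,-1) blocked at (1,0)]
Union (16 distinct): (0,1) (0,2) (1,0) (1,2) (1,4) (2,1) (2,2) (2,3) (3,0) (3,1) (3,2) (3,3) (3,4) (4,1) (4,2) (4,3)

Answer: 16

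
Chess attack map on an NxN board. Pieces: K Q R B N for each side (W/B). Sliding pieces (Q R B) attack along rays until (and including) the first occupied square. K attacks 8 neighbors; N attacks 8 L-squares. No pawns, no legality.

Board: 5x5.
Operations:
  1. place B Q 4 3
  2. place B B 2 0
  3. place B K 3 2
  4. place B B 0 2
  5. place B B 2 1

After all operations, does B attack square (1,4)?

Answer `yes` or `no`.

Op 1: place BQ@(4,3)
Op 2: place BB@(2,0)
Op 3: place BK@(3,2)
Op 4: place BB@(0,2)
Op 5: place BB@(2,1)
Per-piece attacks for B:
  BB@(0,2): attacks (1,3) (2,4) (1,1) (2,0) [ray(1,-1) blocked at (2,0)]
  BB@(2,0): attacks (3,1) (4,2) (1,1) (0,2) [ray(-1,1) blocked at (0,2)]
  BB@(2,1): attacks (3,2) (3,0) (1,2) (0,3) (1,0) [ray(1,1) blocked at (3,2)]
  BK@(3,2): attacks (3,3) (3,1) (4,2) (2,2) (4,3) (4,1) (2,3) (2,1)
  BQ@(4,3): attacks (4,4) (4,2) (4,1) (4,0) (3,3) (2,3) (1,3) (0,3) (3,4) (3,2) [ray(-1,-1) blocked at (3,2)]
B attacks (1,4): no

Answer: no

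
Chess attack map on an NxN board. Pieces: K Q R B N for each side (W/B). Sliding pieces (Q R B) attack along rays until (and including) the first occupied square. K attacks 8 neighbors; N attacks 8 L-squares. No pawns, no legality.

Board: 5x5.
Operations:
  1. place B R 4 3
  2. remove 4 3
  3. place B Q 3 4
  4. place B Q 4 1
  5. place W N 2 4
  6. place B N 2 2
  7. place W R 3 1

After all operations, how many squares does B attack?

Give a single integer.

Op 1: place BR@(4,3)
Op 2: remove (4,3)
Op 3: place BQ@(3,4)
Op 4: place BQ@(4,1)
Op 5: place WN@(2,4)
Op 6: place BN@(2,2)
Op 7: place WR@(3,1)
Per-piece attacks for B:
  BN@(2,2): attacks (3,4) (4,3) (1,4) (0,3) (3,0) (4,1) (1,0) (0,1)
  BQ@(3,4): attacks (3,3) (3,2) (3,1) (4,4) (2,4) (4,3) (2,3) (1,2) (0,1) [ray(0,-1) blocked at (3,1); ray(-1,0) blocked at (2,4)]
  BQ@(4,1): attacks (4,2) (4,3) (4,4) (4,0) (3,1) (3,2) (2,3) (1,4) (3,0) [ray(-1,0) blocked at (3,1)]
Union (17 distinct): (0,1) (0,3) (1,0) (1,2) (1,4) (2,3) (2,4) (3,0) (3,1) (3,2) (3,3) (3,4) (4,0) (4,1) (4,2) (4,3) (4,4)

Answer: 17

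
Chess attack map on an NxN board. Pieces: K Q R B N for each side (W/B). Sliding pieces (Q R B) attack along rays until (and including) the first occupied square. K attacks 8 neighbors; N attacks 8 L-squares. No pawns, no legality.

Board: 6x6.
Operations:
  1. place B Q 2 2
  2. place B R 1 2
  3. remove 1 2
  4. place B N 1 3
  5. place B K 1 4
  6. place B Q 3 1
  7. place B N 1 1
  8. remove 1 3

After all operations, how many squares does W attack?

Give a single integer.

Answer: 0

Derivation:
Op 1: place BQ@(2,2)
Op 2: place BR@(1,2)
Op 3: remove (1,2)
Op 4: place BN@(1,3)
Op 5: place BK@(1,4)
Op 6: place BQ@(3,1)
Op 7: place BN@(1,1)
Op 8: remove (1,3)
Per-piece attacks for W:
Union (0 distinct): (none)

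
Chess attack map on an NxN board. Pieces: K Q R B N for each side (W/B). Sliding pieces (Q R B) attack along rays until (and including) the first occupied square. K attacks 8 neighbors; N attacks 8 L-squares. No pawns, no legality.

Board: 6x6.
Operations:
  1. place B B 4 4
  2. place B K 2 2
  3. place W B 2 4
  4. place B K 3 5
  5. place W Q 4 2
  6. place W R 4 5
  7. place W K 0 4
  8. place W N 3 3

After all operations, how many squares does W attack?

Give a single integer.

Answer: 25

Derivation:
Op 1: place BB@(4,4)
Op 2: place BK@(2,2)
Op 3: place WB@(2,4)
Op 4: place BK@(3,5)
Op 5: place WQ@(4,2)
Op 6: place WR@(4,5)
Op 7: place WK@(0,4)
Op 8: place WN@(3,3)
Per-piece attacks for W:
  WK@(0,4): attacks (0,5) (0,3) (1,4) (1,5) (1,3)
  WB@(2,4): attacks (3,5) (3,3) (1,5) (1,3) (0,2) [ray(1,1) blocked at (3,5); ray(1,-1) blocked at (3,3)]
  WN@(3,3): attacks (4,5) (5,4) (2,5) (1,4) (4,1) (5,2) (2,1) (1,2)
  WQ@(4,2): attacks (4,3) (4,4) (4,1) (4,0) (5,2) (3,2) (2,2) (5,3) (5,1) (3,3) (3,1) (2,0) [ray(0,1) blocked at (4,4); ray(-1,0) blocked at (2,2); ray(-1,1) blocked at (3,3)]
  WR@(4,5): attacks (4,4) (5,5) (3,5) [ray(0,-1) blocked at (4,4); ray(-1,0) blocked at (3,5)]
Union (25 distinct): (0,2) (0,3) (0,5) (1,2) (1,3) (1,4) (1,5) (2,0) (2,1) (2,2) (2,5) (3,1) (3,2) (3,3) (3,5) (4,0) (4,1) (4,3) (4,4) (4,5) (5,1) (5,2) (5,3) (5,4) (5,5)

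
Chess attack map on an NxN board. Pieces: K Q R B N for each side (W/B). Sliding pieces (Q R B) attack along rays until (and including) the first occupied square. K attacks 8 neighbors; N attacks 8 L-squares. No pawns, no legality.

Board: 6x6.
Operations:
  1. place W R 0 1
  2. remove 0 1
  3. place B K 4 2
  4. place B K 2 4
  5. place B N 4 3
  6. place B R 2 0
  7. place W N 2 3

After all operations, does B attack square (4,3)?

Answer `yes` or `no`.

Op 1: place WR@(0,1)
Op 2: remove (0,1)
Op 3: place BK@(4,2)
Op 4: place BK@(2,4)
Op 5: place BN@(4,3)
Op 6: place BR@(2,0)
Op 7: place WN@(2,3)
Per-piece attacks for B:
  BR@(2,0): attacks (2,1) (2,2) (2,3) (3,0) (4,0) (5,0) (1,0) (0,0) [ray(0,1) blocked at (2,3)]
  BK@(2,4): attacks (2,5) (2,3) (3,4) (1,4) (3,5) (3,3) (1,5) (1,3)
  BK@(4,2): attacks (4,3) (4,1) (5,2) (3,2) (5,3) (5,1) (3,3) (3,1)
  BN@(4,3): attacks (5,5) (3,5) (2,4) (5,1) (3,1) (2,2)
B attacks (4,3): yes

Answer: yes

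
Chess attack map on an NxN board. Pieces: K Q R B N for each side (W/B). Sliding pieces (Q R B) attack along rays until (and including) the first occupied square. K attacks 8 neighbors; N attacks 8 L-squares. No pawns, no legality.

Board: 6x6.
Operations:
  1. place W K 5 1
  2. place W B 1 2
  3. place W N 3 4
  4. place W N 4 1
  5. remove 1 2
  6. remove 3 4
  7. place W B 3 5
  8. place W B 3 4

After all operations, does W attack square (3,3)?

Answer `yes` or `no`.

Op 1: place WK@(5,1)
Op 2: place WB@(1,2)
Op 3: place WN@(3,4)
Op 4: place WN@(4,1)
Op 5: remove (1,2)
Op 6: remove (3,4)
Op 7: place WB@(3,5)
Op 8: place WB@(3,4)
Per-piece attacks for W:
  WB@(3,4): attacks (4,5) (4,3) (5,2) (2,5) (2,3) (1,2) (0,1)
  WB@(3,5): attacks (4,4) (5,3) (2,4) (1,3) (0,2)
  WN@(4,1): attacks (5,3) (3,3) (2,2) (2,0)
  WK@(5,1): attacks (5,2) (5,0) (4,1) (4,2) (4,0)
W attacks (3,3): yes

Answer: yes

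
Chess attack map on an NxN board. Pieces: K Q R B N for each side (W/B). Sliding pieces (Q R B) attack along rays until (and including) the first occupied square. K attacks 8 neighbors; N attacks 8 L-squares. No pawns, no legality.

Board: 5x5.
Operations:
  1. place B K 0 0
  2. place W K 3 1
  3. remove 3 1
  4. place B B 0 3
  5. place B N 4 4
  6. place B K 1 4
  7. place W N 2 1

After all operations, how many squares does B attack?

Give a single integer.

Answer: 12

Derivation:
Op 1: place BK@(0,0)
Op 2: place WK@(3,1)
Op 3: remove (3,1)
Op 4: place BB@(0,3)
Op 5: place BN@(4,4)
Op 6: place BK@(1,4)
Op 7: place WN@(2,1)
Per-piece attacks for B:
  BK@(0,0): attacks (0,1) (1,0) (1,1)
  BB@(0,3): attacks (1,4) (1,2) (2,1) [ray(1,1) blocked at (1,4); ray(1,-1) blocked at (2,1)]
  BK@(1,4): attacks (1,3) (2,4) (0,4) (2,3) (0,3)
  BN@(4,4): attacks (3,2) (2,3)
Union (12 distinct): (0,1) (0,3) (0,4) (1,0) (1,1) (1,2) (1,3) (1,4) (2,1) (2,3) (2,4) (3,2)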